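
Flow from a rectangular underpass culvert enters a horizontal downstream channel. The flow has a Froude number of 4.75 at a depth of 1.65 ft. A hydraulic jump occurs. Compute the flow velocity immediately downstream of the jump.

Fr₁ = 4.75 (given).
Conjugate-depth relation: y₂/y₁ = ½[√(1 + 8Fr₁²) − 1] = ½[√181.5 − 1] = 6.24.
y₂ = 6.24 × 1.65 = 10.3 ft.
V₁ = Fr₁·√(g·y₁) = 4.75×√(32.2×1.65) = 34.6 ft/s; q = V₁·y₁ = 57.1 ft²/s.
V₂ = q/y₂ = 57.1/10.3 = 5.55 ft/s.

V₂ = 5.55 ft/s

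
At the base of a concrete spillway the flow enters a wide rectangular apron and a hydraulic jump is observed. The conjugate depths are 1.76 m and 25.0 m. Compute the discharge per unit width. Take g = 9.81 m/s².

q = 76.0 m²/s

For a rectangular channel the momentum equation gives q² = ½·g·y₁·y₂·(y₁ + y₂) = ½×9.81×1.76×25.0×26.8 = 5775.
q = √5775 = 76.0 m²/s.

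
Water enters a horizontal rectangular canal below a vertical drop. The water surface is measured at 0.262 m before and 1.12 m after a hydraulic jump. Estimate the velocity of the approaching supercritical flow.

For a rectangular channel the momentum equation gives q² = ½·g·y₁·y₂·(y₁ + y₂) = ½×9.81×0.262×1.12×1.38 = 1.99.
q = √1.99 = 1.41 m²/s.
V₁ = q/y₁ = 1.41/0.262 = 5.38 m/s.

V₁ = 5.38 m/s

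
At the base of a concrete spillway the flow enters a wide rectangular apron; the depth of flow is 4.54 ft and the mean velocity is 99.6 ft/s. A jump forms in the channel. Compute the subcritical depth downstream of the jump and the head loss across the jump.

y₂ = 50.7 ft; ΔE = 107 ft

Fr₁ = V₁/√(g·y₁) = 99.6/√(32.2×4.54) = 8.24.
From the momentum equation for a rectangular channel, y₂/y₁ = ½[√(1 + 8Fr₁²) − 1] = ½[√543.9 − 1] = 11.2.
y₂ = 11.2 × 4.54 = 50.7 ft.
q = V₁·y₁ = 99.6 × 4.54 = 452 ft²/s. V₂ = q/y₂ = 452/50.7 = 8.92 ft/s. E₁ = y₁ + V₁²/2g = 159 ft; E₂ = y₂ + V₂²/2g = 51.9 ft. ΔE = E₁ − E₂ = 107 ft.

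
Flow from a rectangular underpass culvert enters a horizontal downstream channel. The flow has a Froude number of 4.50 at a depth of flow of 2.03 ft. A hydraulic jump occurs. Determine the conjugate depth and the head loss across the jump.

Fr₁ = 4.50 (given).
From the momentum equation for a rectangular channel, y₂/y₁ = ½[√(1 + 8Fr₁²) − 1] = ½[√163.0 − 1] = 5.88.
y₂ = 5.88 × 2.03 = 11.9 ft.
Head loss: ΔE = (y₂ − y₁)³/(4y₁y₂) = (11.9 − 2.03)³/(4×2.03×11.9) = 974/97.0 = 10.0 ft.

y₂ = 11.9 ft; ΔE = 10.0 ft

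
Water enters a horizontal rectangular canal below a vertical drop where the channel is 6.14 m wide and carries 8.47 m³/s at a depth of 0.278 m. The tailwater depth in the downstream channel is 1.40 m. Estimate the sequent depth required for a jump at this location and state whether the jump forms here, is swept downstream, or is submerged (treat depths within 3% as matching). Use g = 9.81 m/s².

y₂ = 1.05 m; the jump is submerged

q = Q/b = 8.47/6.14 = 1.38 m²/s; V₁ = q/y₁ = 4.96 m/s. Fr₁ = V₁/√(g·y₁) = 3.00.
Conjugate-depth relation: y₂/y₁ = ½[√(1 + 8Fr₁²) − 1] = ½[√73.23 − 1] = 3.78.
y₂ = 3.78 × 0.278 = 1.05 m.
Tailwater y_tw = 1.40 m: y_tw > y₂, so the jump is submerged.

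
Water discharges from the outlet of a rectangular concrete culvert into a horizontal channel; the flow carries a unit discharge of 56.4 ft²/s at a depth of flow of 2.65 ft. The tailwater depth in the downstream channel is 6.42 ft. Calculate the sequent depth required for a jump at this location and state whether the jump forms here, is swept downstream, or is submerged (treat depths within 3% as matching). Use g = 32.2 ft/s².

y₂ = 7.41 ft; the jump is swept downstream

V₁ = q/y₁ = 56.4/2.65 = 21.3 ft/s. Fr₁ = V₁/√(g·y₁) = 21.3/√(32.2×2.65) = 2.30.
Bélanger equation: y₂/y₁ = ½[√(1 + 8Fr₁²) − 1] = ½[√43.47 − 1] = 2.80.
y₂ = 2.80 × 2.65 = 7.41 ft.
Tailwater y_tw = 6.42 ft: y_tw < y₂, so the jump is swept downstream.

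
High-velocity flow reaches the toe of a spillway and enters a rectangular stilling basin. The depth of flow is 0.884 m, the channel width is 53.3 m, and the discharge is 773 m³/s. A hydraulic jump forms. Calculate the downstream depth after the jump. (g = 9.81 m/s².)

y₂ = 6.54 m

q = Q/b = 773/53.3 = 14.5 m²/s; V₁ = q/y₁ = 16.4 m/s. Fr₁ = V₁/√(g·y₁) = 5.57.
From the momentum equation for a rectangular channel, y₂/y₁ = ½[√(1 + 8Fr₁²) − 1] = ½[√249.3 − 1] = 7.39.
y₂ = 7.39 × 0.884 = 6.54 m.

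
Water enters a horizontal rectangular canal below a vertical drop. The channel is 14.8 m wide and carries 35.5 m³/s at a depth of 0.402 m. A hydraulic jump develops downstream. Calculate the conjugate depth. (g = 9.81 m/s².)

y₂ = 1.52 m

q = Q/b = 35.5/14.8 = 2.40 m²/s; V₁ = q/y₁ = 5.97 m/s. Fr₁ = V₁/√(g·y₁) = 3.00.
By Bélanger, y₂/y₁ = ½[√(1 + 8Fr₁²) − 1] = ½[√73.22 − 1] = 3.78.
y₂ = 3.78 × 0.402 = 1.52 m.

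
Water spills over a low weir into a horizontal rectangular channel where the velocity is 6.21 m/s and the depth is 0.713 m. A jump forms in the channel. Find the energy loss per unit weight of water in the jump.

ΔE = 0.400 m

Fr₁ = V₁/√(g·y₁) = 6.21/√(9.81×0.713) = 2.35.
From the momentum equation for a rectangular channel, y₂/y₁ = ½[√(1 + 8Fr₁²) − 1] = ½[√45.11 − 1] = 2.86.
y₂ = 2.86 × 0.713 = 2.04 m.
q = V₁·y₁ = 6.21 × 0.713 = 4.43 m²/s. V₂ = q/y₂ = 4.43/2.04 = 2.17 m/s. E₁ = y₁ + V₁²/2g = 2.68 m; E₂ = y₂ + V₂²/2g = 2.28 m. ΔE = E₁ − E₂ = 0.400 m.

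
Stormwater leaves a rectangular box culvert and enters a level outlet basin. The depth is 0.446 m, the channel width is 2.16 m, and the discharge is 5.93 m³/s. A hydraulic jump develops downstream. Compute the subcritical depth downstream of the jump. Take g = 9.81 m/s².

q = Q/b = 5.93/2.16 = 2.75 m²/s; V₁ = q/y₁ = 6.16 m/s. Fr₁ = V₁/√(g·y₁) = 2.94.
Bélanger equation: y₂/y₁ = ½[√(1 + 8Fr₁²) − 1] = ½[√70.28 − 1] = 3.69.
y₂ = 3.69 × 0.446 = 1.65 m.

y₂ = 1.65 m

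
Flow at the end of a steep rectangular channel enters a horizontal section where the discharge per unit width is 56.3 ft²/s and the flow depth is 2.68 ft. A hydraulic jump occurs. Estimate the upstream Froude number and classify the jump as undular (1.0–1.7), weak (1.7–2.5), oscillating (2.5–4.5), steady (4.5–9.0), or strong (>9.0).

V₁ = q/y₁ = 56.3/2.68 = 21.0 ft/s. Fr₁ = V₁/√(g·y₁) = 21.0/√(32.2×2.68) = 2.26.
Fr₁ = 2.26 lies in the weak range.

Fr₁ = 2.26; weak jump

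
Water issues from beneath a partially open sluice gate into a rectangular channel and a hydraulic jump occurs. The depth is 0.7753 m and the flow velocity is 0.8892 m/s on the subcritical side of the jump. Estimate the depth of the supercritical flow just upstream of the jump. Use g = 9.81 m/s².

Fr₂ = V₂/√(g·y₂) = 0.8892/√(9.81×0.7753) = 0.3224.
Since the conjugate-depth ratio holds either way, y₁/y₂ = ½[√(1 + 8Fr₂²) − 1] = ½[√1.8317 − 1] = 0.1767.
y₁ = 0.1767 × 0.7753 = 0.1370 m.

y₁ = 0.1370 m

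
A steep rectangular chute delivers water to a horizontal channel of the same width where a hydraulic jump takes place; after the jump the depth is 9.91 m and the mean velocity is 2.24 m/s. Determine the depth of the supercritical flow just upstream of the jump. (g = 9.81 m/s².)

Fr₂ = V₂/√(g·y₂) = 2.24/√(9.81×9.91) = 0.227.
The Bélanger relation is symmetric: y₁/y₂ = ½[√(1 + 8Fr₂²) − 1] = ½[√1.413 − 1] = 0.0943.
y₁ = 0.0943 × 9.91 = 0.935 m.

y₁ = 0.935 m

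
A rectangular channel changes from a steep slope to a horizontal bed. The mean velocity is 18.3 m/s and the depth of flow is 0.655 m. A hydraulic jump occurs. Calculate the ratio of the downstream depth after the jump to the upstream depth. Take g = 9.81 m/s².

Fr₁ = V₁/√(g·y₁) = 18.3/√(9.81×0.655) = 7.22.
Sequent-depth ratio: y₂/y₁ = ½[√(1 + 8Fr₁²) − 1] = ½[√417.9 − 1] = 9.72.

y₂/y₁ = 9.72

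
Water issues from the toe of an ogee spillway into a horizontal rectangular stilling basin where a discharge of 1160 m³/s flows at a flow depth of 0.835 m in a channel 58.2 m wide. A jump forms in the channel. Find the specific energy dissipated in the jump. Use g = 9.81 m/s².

ΔE = 20.2 m

q = Q/b = 1160/58.2 = 19.9 m²/s; V₁ = q/y₁ = 23.9 m/s. Fr₁ = V₁/√(g·y₁) = 8.34.
By Bélanger, y₂/y₁ = ½[√(1 + 8Fr₁²) − 1] = ½[√557.5 − 1] = 11.3.
y₂ = 11.3 × 0.835 = 9.44 m.
Head loss: ΔE = (y₂ − y₁)³/(4y₁y₂) = (9.44 − 0.835)³/(4×0.835×9.44) = 637/31.5 = 20.2 m.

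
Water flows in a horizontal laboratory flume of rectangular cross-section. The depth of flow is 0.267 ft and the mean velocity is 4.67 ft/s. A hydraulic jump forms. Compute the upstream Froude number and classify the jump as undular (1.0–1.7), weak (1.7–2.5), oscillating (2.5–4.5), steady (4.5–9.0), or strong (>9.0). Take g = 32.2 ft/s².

Fr₁ = V₁/√(g·y₁) = 4.67/√(32.2×0.267) = 1.59.
Fr₁ = 1.59 lies in the undular range.

Fr₁ = 1.59; undular jump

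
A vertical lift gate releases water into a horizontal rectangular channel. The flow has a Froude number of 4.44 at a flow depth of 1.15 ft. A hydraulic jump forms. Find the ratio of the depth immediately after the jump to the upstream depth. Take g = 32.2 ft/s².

y₂/y₁ = 5.80

Fr₁ = 4.44 (given).
By Bélanger, y₂/y₁ = ½[√(1 + 8Fr₁²) − 1] = ½[√158.7 − 1] = 5.80.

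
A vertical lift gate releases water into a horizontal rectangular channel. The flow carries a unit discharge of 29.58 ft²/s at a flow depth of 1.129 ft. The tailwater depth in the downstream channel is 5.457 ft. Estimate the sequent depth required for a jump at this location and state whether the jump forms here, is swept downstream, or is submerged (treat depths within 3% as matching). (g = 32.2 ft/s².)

V₁ = q/y₁ = 29.58/1.129 = 26.20 ft/s. Fr₁ = V₁/√(g·y₁) = 26.20/√(32.2×1.129) = 4.345.
By Bélanger, y₂/y₁ = ½[√(1 + 8Fr₁²) − 1] = ½[√152.06 − 1] = 5.666.
y₂ = 5.666 × 1.129 = 6.396 ft.
Tailwater y_tw = 5.457 ft: y_tw < y₂, so the jump is swept downstream.

y₂ = 6.396 ft; the jump is swept downstream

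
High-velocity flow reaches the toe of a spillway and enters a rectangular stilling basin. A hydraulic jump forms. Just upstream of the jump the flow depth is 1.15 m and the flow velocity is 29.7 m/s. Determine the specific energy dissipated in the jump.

Fr₁ = V₁/√(g·y₁) = 29.7/√(9.81×1.15) = 8.84.
Sequent-depth ratio: y₂/y₁ = ½[√(1 + 8Fr₁²) − 1] = ½[√626.5 − 1] = 12.0.
y₂ = 12.0 × 1.15 = 13.8 m.
Head loss: ΔE = (y₂ − y₁)³/(4y₁y₂) = (13.8 − 1.15)³/(4×1.15×13.8) = 2033/63.6 = 32.0 m.

ΔE = 32.0 m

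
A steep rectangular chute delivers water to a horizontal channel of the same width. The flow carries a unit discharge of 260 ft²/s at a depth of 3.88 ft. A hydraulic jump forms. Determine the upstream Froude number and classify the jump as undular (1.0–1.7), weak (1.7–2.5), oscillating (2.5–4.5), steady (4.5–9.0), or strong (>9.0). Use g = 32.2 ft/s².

V₁ = q/y₁ = 260/3.88 = 67.0 ft/s. Fr₁ = V₁/√(g·y₁) = 67.0/√(32.2×3.88) = 6.00.
Fr₁ = 6.00 lies in the steady range.

Fr₁ = 6.00; steady jump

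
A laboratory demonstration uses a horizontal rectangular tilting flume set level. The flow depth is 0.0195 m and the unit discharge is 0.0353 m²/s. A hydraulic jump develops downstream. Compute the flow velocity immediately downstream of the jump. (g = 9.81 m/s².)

V₂ = 0.337 m/s

V₁ = q/y₁ = 0.0353/0.0195 = 1.81 m/s. Fr₁ = V₁/√(g·y₁) = 1.81/√(9.81×0.0195) = 4.14.
By Bélanger, y₂/y₁ = ½[√(1 + 8Fr₁²) − 1] = ½[√138.0 − 1] = 5.37.
y₂ = 5.37 × 0.0195 = 0.105 m.
V₂ = q/y₂ = 0.0353/0.105 = 0.337 m/s.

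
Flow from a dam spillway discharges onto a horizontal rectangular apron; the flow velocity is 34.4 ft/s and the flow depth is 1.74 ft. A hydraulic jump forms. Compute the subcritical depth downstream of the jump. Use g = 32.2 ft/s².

Fr₁ = V₁/√(g·y₁) = 34.4/√(32.2×1.74) = 4.60.
Conjugate-depth relation: y₂/y₁ = ½[√(1 + 8Fr₁²) − 1] = ½[√170.0 − 1] = 6.02.
y₂ = 6.02 × 1.74 = 10.5 ft.

y₂ = 10.5 ft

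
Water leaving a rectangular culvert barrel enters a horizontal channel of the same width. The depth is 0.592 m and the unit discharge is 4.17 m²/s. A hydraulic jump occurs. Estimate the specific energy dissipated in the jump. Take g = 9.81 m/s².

V₁ = q/y₁ = 4.17/0.592 = 7.04 m/s. Fr₁ = V₁/√(g·y₁) = 7.04/√(9.81×0.592) = 2.92.
Conjugate-depth relation: y₂/y₁ = ½[√(1 + 8Fr₁²) − 1] = ½[√69.35 − 1] = 3.66.
y₂ = 3.66 × 0.592 = 2.17 m.
Head loss: ΔE = (y₂ − y₁)³/(4y₁y₂) = (2.17 − 0.592)³/(4×0.592×2.17) = 3.92/5.14 = 0.764 m.

ΔE = 0.764 m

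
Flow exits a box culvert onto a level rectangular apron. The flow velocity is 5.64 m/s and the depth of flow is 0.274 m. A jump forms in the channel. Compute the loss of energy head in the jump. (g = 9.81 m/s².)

ΔE = 0.608 m

Fr₁ = V₁/√(g·y₁) = 5.64/√(9.81×0.274) = 3.44.
Conjugate-depth relation: y₂/y₁ = ½[√(1 + 8Fr₁²) − 1] = ½[√95.67 − 1] = 4.39.
y₂ = 4.39 × 0.274 = 1.20 m.
Head loss: ΔE = (y₂ − y₁)³/(4y₁y₂) = (1.20 − 0.274)³/(4×0.274×1.20) = 0.802/1.32 = 0.608 m.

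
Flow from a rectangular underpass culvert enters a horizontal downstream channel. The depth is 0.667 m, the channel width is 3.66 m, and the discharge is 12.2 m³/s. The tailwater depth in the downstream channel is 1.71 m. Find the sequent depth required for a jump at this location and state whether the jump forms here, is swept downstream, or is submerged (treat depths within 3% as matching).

y₂ = 1.54 m; the jump is submerged

q = Q/b = 12.2/3.66 = 3.33 m²/s; V₁ = q/y₁ = 5.00 m/s. Fr₁ = V₁/√(g·y₁) = 1.95.
Bélanger equation: y₂/y₁ = ½[√(1 + 8Fr₁²) − 1] = ½[√31.54 − 1] = 2.31.
y₂ = 2.31 × 0.667 = 1.54 m.
Tailwater y_tw = 1.71 m: y_tw > y₂, so the jump is submerged.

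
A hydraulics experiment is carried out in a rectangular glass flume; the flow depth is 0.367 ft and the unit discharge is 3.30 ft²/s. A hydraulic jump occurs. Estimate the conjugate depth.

V₁ = q/y₁ = 3.30/0.367 = 8.99 ft/s. Fr₁ = V₁/√(g·y₁) = 8.99/√(32.2×0.367) = 2.62.
Bélanger equation: y₂/y₁ = ½[√(1 + 8Fr₁²) − 1] = ½[√55.73 − 1] = 3.23.
y₂ = 3.23 × 0.367 = 1.19 ft.

y₂ = 1.19 ft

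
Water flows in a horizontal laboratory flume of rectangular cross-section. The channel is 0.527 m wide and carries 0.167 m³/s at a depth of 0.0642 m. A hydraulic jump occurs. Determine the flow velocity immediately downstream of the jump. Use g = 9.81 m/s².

q = Q/b = 0.167/0.527 = 0.317 m²/s; V₁ = q/y₁ = 4.94 m/s. Fr₁ = V₁/√(g·y₁) = 6.22.
By Bélanger, y₂/y₁ = ½[√(1 + 8Fr₁²) − 1] = ½[√310.5 − 1] = 8.31.
y₂ = 8.31 × 0.0642 = 0.534 m.
V₂ = q/y₂ = 0.317/0.534 = 0.594 m/s.

V₂ = 0.594 m/s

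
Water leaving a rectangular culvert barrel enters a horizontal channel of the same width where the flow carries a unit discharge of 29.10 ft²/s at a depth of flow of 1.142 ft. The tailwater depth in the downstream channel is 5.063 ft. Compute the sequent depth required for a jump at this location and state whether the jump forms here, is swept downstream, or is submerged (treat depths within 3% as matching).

V₁ = q/y₁ = 29.10/1.142 = 25.48 ft/s. Fr₁ = V₁/√(g·y₁) = 25.48/√(32.2×1.142) = 4.202.
Sequent-depth ratio: y₂/y₁ = ½[√(1 + 8Fr₁²) − 1] = ½[√142.26 − 1] = 5.464.
y₂ = 5.464 × 1.142 = 6.239 ft.
Tailwater y_tw = 5.063 ft: y_tw < y₂, so the jump is swept downstream.

y₂ = 6.239 ft; the jump is swept downstream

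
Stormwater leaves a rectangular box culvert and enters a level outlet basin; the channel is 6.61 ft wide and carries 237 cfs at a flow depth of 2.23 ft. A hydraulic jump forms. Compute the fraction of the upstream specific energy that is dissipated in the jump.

ΔE/E₁ = 0.0744 (7.44%)

q = Q/b = 237/6.61 = 35.9 ft²/s; V₁ = q/y₁ = 16.1 ft/s. Fr₁ = V₁/√(g·y₁) = 1.90.
Conjugate-depth relation: y₂/y₁ = ½[√(1 + 8Fr₁²) − 1] = ½[√29.80 − 1] = 2.23.
y₂ = 2.23 × 2.23 = 4.97 ft.
E₁ = y₁ + V₁²/2g = 6.24 ft. ΔE = (y₂ − y₁)³/(4y₁y₂) = 0.465 ft. ΔE/E₁ = 0.465/6.24 = 0.0744.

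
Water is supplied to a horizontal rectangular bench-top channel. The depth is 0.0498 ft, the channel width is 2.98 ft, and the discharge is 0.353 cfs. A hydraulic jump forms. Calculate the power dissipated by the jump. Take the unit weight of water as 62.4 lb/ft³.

q = Q/b = 0.353/2.98 = 0.118 ft²/s; V₁ = q/y₁ = 2.38 ft/s. Fr₁ = V₁/√(g·y₁) = 1.88.
Sequent-depth ratio: y₂/y₁ = ½[√(1 + 8Fr₁²) − 1] = ½[√29.23 − 1] = 2.20.
y₂ = 2.20 × 0.0498 = 0.110 ft.
V₂ = q/y₂ = 0.118/0.110 = 1.08 ft/s. E₁ = y₁ + V₁²/2g = 0.138 ft; E₂ = y₂ + V₂²/2g = 0.128 ft. ΔE = E₁ − E₂ = 0.00984 ft.
P = γ·Q·ΔE/550 = 62.4 × 0.353 × 0.00984 / 550 = 0.000394 hp.

P = 0.000394 hp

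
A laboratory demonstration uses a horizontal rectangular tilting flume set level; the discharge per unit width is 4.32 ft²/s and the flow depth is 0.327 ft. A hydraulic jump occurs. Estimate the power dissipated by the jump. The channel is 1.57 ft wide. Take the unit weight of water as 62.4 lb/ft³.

V₁ = q/y₁ = 4.32/0.327 = 13.2 ft/s. Fr₁ = V₁/√(g·y₁) = 13.2/√(32.2×0.327) = 4.07.
Sequent-depth ratio: y₂/y₁ = ½[√(1 + 8Fr₁²) − 1] = ½[√133.6 − 1] = 5.28.
y₂ = 5.28 × 0.327 = 1.73 ft.
Head loss: ΔE = (y₂ − y₁)³/(4y₁y₂) = (1.73 − 0.327)³/(4×0.327×1.73) = 2.74/2.26 = 1.21 ft.
Q = q·b = 4.32 × 1.57 = 6.78 cfs. P = γ·Q·ΔE/550 = 62.4 × 6.78 × 1.21 / 550 = 0.934 hp.

P = 0.934 hp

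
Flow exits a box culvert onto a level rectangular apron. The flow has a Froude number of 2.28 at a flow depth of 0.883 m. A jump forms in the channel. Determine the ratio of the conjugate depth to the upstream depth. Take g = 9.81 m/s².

y₂/y₁ = 2.76

Fr₁ = 2.28 (given).
Conjugate-depth relation: y₂/y₁ = ½[√(1 + 8Fr₁²) − 1] = ½[√42.59 − 1] = 2.76.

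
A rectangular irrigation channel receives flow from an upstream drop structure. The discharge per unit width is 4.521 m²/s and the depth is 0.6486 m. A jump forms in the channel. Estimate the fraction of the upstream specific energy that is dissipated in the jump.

ΔE/E₁ = 0.219 (21.9%)

V₁ = q/y₁ = 4.521/0.6486 = 6.970 m/s. Fr₁ = V₁/√(g·y₁) = 6.970/√(9.81×0.6486) = 2.763.
Sequent-depth ratio: y₂/y₁ = ½[√(1 + 8Fr₁²) − 1] = ½[√62.088 − 1] = 3.440.
y₂ = 3.440 × 0.6486 = 2.231 m.
E₁ = y₁ + V₁²/2g = 3.125 m. ΔE = (y₂ − y₁)³/(4y₁y₂) = 0.6846 m. ΔE/E₁ = 0.6846/3.125 = 0.219.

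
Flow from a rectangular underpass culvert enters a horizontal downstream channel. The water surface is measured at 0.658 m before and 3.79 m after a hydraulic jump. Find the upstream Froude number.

For a rectangular channel the momentum equation gives q² = ½·g·y₁·y₂·(y₁ + y₂) = ½×9.81×0.658×3.79×4.45 = 54.4.
q = √54.4 = 7.38 m²/s.
V₁ = q/y₁ = 11.2 m/s; Fr₁ = V₁/√(g·y₁) = 4.41.

Fr₁ = 4.41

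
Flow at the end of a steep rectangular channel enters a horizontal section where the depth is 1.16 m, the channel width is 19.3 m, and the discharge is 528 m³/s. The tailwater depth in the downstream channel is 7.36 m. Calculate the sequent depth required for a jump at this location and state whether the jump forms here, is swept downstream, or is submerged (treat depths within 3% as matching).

y₂ = 10.9 m; the jump is swept downstream

q = Q/b = 528/19.3 = 27.4 m²/s; V₁ = q/y₁ = 23.6 m/s. Fr₁ = V₁/√(g·y₁) = 6.99.
By Bélanger, y₂/y₁ = ½[√(1 + 8Fr₁²) − 1] = ½[√392.0 − 1] = 9.40.
y₂ = 9.40 × 1.16 = 10.9 m.
Tailwater y_tw = 7.36 m: y_tw < y₂, so the jump is swept downstream.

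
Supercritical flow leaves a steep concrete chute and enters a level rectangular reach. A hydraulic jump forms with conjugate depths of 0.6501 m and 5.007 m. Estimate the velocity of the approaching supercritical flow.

For a rectangular channel the momentum equation gives q² = ½·g·y₁·y₂·(y₁ + y₂) = ½×9.81×0.6501×5.007×5.657 = 90.32.
q = √90.32 = 9.504 m²/s.
V₁ = q/y₁ = 9.504/0.6501 = 14.62 m/s.

V₁ = 14.62 m/s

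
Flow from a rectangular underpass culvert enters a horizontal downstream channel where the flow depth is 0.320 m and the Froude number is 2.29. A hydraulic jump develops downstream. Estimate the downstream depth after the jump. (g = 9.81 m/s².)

Fr₁ = 2.29 (given).
Sequent-depth ratio: y₂/y₁ = ½[√(1 + 8Fr₁²) − 1] = ½[√42.95 − 1] = 2.78.
y₂ = 2.78 × 0.320 = 0.889 m.

y₂ = 0.889 m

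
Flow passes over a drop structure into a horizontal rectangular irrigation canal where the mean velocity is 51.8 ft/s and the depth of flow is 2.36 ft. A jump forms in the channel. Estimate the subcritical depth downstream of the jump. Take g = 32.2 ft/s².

y₂ = 18.7 ft

Fr₁ = V₁/√(g·y₁) = 51.8/√(32.2×2.36) = 5.94.
Bélanger equation: y₂/y₁ = ½[√(1 + 8Fr₁²) − 1] = ½[√283.5 − 1] = 7.92.
y₂ = 7.92 × 2.36 = 18.7 ft.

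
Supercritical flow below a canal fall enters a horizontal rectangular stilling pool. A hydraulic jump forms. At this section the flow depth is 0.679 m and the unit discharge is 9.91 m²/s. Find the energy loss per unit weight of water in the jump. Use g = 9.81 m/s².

ΔE = 6.24 m

V₁ = q/y₁ = 9.91/0.679 = 14.6 m/s. Fr₁ = V₁/√(g·y₁) = 14.6/√(9.81×0.679) = 5.66.
Sequent-depth ratio: y₂/y₁ = ½[√(1 + 8Fr₁²) − 1] = ½[√256.8 − 1] = 7.51.
y₂ = 7.51 × 0.679 = 5.10 m.
Head loss: ΔE = (y₂ − y₁)³/(4y₁y₂) = (5.10 − 0.679)³/(4×0.679×5.10) = 86.5/13.9 = 6.24 m.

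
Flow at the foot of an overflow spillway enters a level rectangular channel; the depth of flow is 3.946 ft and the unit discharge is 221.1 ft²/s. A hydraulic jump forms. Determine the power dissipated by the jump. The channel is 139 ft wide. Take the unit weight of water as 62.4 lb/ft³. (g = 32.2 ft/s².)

P = 89689 hp

V₁ = q/y₁ = 221.1/3.946 = 56.03 ft/s. Fr₁ = V₁/√(g·y₁) = 56.03/√(32.2×3.946) = 4.971.
By Bélanger, y₂/y₁ = ½[√(1 + 8Fr₁²) − 1] = ½[√198.67 − 1] = 6.548.
y₂ = 6.548 × 3.946 = 25.84 ft.
Head loss: ΔE = (y₂ − y₁)³/(4y₁y₂) = (25.84 − 3.946)³/(4×3.946×25.84) = 10490/407.8 = 25.72 ft.
Q = q·b = 221.1 × 139 = 30733 cfs. P = γ·Q·ΔE/550 = 62.4 × 30733 × 25.72 / 550 = 89689 hp.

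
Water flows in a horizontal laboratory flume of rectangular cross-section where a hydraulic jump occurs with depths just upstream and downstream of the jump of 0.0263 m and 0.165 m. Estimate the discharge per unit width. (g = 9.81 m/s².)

For a rectangular channel the momentum equation gives q² = ½·g·y₁·y₂·(y₁ + y₂) = ½×9.81×0.0263×0.165×0.191 = 0.00407.
q = √0.00407 = 0.0638 m²/s.

q = 0.0638 m²/s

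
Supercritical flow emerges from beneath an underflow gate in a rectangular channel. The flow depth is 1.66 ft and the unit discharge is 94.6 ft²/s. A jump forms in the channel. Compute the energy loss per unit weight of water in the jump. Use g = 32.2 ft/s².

ΔE = 34.1 ft

V₁ = q/y₁ = 94.6/1.66 = 57.0 ft/s. Fr₁ = V₁/√(g·y₁) = 57.0/√(32.2×1.66) = 7.79.
By Bélanger, y₂/y₁ = ½[√(1 + 8Fr₁²) − 1] = ½[√487.1 − 1] = 10.5.
y₂ = 10.5 × 1.66 = 17.5 ft.
Head loss: ΔE = (y₂ − y₁)³/(4y₁y₂) = (17.5 − 1.66)³/(4×1.66×17.5) = 3965/116 = 34.1 ft.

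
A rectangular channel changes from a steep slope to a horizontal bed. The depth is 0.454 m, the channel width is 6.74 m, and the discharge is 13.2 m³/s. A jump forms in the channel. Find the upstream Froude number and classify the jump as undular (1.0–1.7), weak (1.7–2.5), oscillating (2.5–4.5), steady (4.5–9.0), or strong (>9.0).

Fr₁ = 2.04; weak jump

q = Q/b = 13.2/6.74 = 1.96 m²/s; V₁ = q/y₁ = 4.31 m/s. Fr₁ = V₁/√(g·y₁) = 2.04.
Fr₁ = 2.04 lies in the weak range.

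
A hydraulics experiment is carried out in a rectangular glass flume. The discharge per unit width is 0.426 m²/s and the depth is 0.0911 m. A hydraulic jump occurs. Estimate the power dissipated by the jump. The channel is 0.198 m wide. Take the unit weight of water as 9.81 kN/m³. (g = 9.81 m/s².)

P = 0.485 kW

V₁ = q/y₁ = 0.426/0.0911 = 4.68 m/s. Fr₁ = V₁/√(g·y₁) = 4.68/√(9.81×0.0911) = 4.95.
Bélanger equation: y₂/y₁ = ½[√(1 + 8Fr₁²) − 1] = ½[√196.7 − 1] = 6.51.
y₂ = 6.51 × 0.0911 = 0.593 m.
V₂ = q/y₂ = 0.426/0.593 = 0.718 m/s. E₁ = y₁ + V₁²/2g = 1.21 m; E₂ = y₂ + V₂²/2g = 0.620 m. ΔE = E₁ − E₂ = 0.586 m.
Q = q·b = 0.426 × 0.198 = 0.0843 m³/s. P = γ·Q·ΔE = 9.81 × 0.0843 × 0.586 = 0.485 kW.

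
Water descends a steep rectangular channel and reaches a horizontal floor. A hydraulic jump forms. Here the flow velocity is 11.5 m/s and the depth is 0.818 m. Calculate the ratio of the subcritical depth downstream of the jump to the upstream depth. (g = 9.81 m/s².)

y₂/y₁ = 5.26

Fr₁ = V₁/√(g·y₁) = 11.5/√(9.81×0.818) = 4.06.
Bélanger equation: y₂/y₁ = ½[√(1 + 8Fr₁²) − 1] = ½[√132.8 − 1] = 5.26.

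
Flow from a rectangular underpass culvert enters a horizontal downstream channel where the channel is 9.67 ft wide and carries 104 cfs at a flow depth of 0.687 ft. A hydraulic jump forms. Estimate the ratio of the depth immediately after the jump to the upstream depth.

y₂/y₁ = 4.23

q = Q/b = 104/9.67 = 10.8 ft²/s; V₁ = q/y₁ = 15.7 ft/s. Fr₁ = V₁/√(g·y₁) = 3.33.
From the momentum equation for a rectangular channel, y₂/y₁ = ½[√(1 + 8Fr₁²) − 1] = ½[√89.63 − 1] = 4.23.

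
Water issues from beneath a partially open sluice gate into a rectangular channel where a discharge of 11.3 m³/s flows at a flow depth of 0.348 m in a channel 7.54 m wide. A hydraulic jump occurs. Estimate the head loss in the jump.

ΔE = 0.189 m

q = Q/b = 11.3/7.54 = 1.50 m²/s; V₁ = q/y₁ = 4.31 m/s. Fr₁ = V₁/√(g·y₁) = 2.33.
By Bélanger, y₂/y₁ = ½[√(1 + 8Fr₁²) − 1] = ½[√44.46 − 1] = 2.83.
y₂ = 2.83 × 0.348 = 0.986 m.
Head loss: ΔE = (y₂ − y₁)³/(4y₁y₂) = (0.986 − 0.348)³/(4×0.348×0.986) = 0.260/1.37 = 0.189 m.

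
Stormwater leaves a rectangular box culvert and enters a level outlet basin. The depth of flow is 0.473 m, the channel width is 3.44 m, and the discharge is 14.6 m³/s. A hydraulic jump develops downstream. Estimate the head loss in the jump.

ΔE = 1.88 m

q = Q/b = 14.6/3.44 = 4.24 m²/s; V₁ = q/y₁ = 8.97 m/s. Fr₁ = V₁/√(g·y₁) = 4.17.
Bélanger equation: y₂/y₁ = ½[√(1 + 8Fr₁²) − 1] = ½[√139.8 − 1] = 5.41.
y₂ = 5.41 × 0.473 = 2.56 m.
V₂ = q/y₂ = 4.24/2.56 = 1.66 m/s. E₁ = y₁ + V₁²/2g = 4.58 m; E₂ = y₂ + V₂²/2g = 2.70 m. ΔE = E₁ − E₂ = 1.88 m.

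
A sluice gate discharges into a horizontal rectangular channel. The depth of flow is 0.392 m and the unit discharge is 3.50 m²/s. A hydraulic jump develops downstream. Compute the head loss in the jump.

V₁ = q/y₁ = 3.50/0.392 = 8.93 m/s. Fr₁ = V₁/√(g·y₁) = 8.93/√(9.81×0.392) = 4.55.
From the momentum equation for a rectangular channel, y₂/y₁ = ½[√(1 + 8Fr₁²) − 1] = ½[√166.8 − 1] = 5.96.
y₂ = 5.96 × 0.392 = 2.34 m.
V₂ = q/y₂ = 3.50/2.34 = 1.50 m/s. E₁ = y₁ + V₁²/2g = 4.46 m; E₂ = y₂ + V₂²/2g = 2.45 m. ΔE = E₁ − E₂ = 2.01 m.

ΔE = 2.01 m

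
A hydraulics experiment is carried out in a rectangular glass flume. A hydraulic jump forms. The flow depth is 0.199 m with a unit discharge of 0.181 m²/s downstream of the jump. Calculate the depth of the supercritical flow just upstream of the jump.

y₁ = 0.109 m

V₂ = q/y₂ = 0.181/0.199 = 0.910 m/s; Fr₂ = V₂/√(g·y₂) = 0.651.
The Bélanger relation is symmetric: y₁/y₂ = ½[√(1 + 8Fr₂²) − 1] = ½[√4.390 − 1] = 0.548.
y₁ = 0.548 × 0.199 = 0.109 m.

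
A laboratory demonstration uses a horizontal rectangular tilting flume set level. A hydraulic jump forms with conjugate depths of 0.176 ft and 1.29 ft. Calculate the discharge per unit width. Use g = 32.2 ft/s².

q = 2.31 ft²/s

For a rectangular channel the momentum equation gives q² = ½·g·y₁·y₂·(y₁ + y₂) = ½×32.2×0.176×1.29×1.47 = 5.36.
q = √5.36 = 2.31 ft²/s.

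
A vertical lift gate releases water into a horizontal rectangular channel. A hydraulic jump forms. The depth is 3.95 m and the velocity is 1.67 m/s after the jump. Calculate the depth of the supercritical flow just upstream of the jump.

y₁ = 0.504 m

Fr₂ = V₂/√(g·y₂) = 1.67/√(9.81×3.95) = 0.268.
Since the conjugate-depth ratio holds either way, y₁/y₂ = ½[√(1 + 8Fr₂²) − 1] = ½[√1.576 − 1] = 0.128.
y₁ = 0.128 × 3.95 = 0.504 m.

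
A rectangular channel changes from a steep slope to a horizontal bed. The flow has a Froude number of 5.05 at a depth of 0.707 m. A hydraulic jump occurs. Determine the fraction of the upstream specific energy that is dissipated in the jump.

Fr₁ = 5.05 (given).
Bélanger equation: y₂/y₁ = ½[√(1 + 8Fr₁²) − 1] = ½[√205.0 − 1] = 6.66.
y₂ = 6.66 × 0.707 = 4.71 m.
E₁ = y₁(1 + Fr₁²/2) = 0.707×(1 + 5.05²/2) = 9.72 m. ΔE = (y₂ − y₁)³/(4y₁y₂) = 4.81 m. ΔE/E₁ = 4.81/9.72 = 0.495.

ΔE/E₁ = 0.495 (49.5%)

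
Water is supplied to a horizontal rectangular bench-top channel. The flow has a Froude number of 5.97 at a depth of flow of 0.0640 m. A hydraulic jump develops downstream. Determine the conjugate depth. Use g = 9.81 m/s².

y₂ = 0.509 m

Fr₁ = 5.97 (given).
Sequent-depth ratio: y₂/y₁ = ½[√(1 + 8Fr₁²) − 1] = ½[√286.1 − 1] = 7.96.
y₂ = 7.96 × 0.0640 = 0.509 m.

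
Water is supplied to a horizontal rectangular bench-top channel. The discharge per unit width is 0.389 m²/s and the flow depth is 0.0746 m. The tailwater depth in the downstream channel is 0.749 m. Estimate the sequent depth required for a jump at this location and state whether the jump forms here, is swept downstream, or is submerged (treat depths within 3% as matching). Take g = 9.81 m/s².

y₂ = 0.607 m; the jump is submerged

V₁ = q/y₁ = 0.389/0.0746 = 5.21 m/s. Fr₁ = V₁/√(g·y₁) = 5.21/√(9.81×0.0746) = 6.10.
Bélanger equation: y₂/y₁ = ½[√(1 + 8Fr₁²) − 1] = ½[√298.2 − 1] = 8.13.
y₂ = 8.13 × 0.0746 = 0.607 m.
Tailwater y_tw = 0.749 m: y_tw > y₂, so the jump is submerged.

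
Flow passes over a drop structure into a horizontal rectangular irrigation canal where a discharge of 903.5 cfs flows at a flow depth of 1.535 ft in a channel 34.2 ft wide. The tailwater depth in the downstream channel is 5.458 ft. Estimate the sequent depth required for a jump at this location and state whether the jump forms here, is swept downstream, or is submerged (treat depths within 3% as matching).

q = Q/b = 903.5/34.2 = 26.42 ft²/s; V₁ = q/y₁ = 17.21 ft/s. Fr₁ = V₁/√(g·y₁) = 2.448.
By Bélanger, y₂/y₁ = ½[√(1 + 8Fr₁²) − 1] = ½[√48.942 − 1] = 2.998.
y₂ = 2.998 × 1.535 = 4.602 ft.
Tailwater y_tw = 5.458 ft: y_tw > y₂, so the jump is submerged.

y₂ = 4.602 ft; the jump is submerged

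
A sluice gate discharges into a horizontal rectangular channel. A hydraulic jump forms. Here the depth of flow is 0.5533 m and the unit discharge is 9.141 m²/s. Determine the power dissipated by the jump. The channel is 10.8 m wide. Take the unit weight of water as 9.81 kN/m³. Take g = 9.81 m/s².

P = 8748 kW

V₁ = q/y₁ = 9.141/0.5533 = 16.52 m/s. Fr₁ = V₁/√(g·y₁) = 16.52/√(9.81×0.5533) = 7.091.
Conjugate-depth relation: y₂/y₁ = ½[√(1 + 8Fr₁²) − 1] = ½[√403.28 − 1] = 9.541.
y₂ = 9.541 × 0.5533 = 5.279 m.
Head loss: ΔE = (y₂ − y₁)³/(4y₁y₂) = (5.279 − 0.5533)³/(4×0.5533×5.279) = 105.5/11.68 = 9.033 m.
Q = q·b = 9.141 × 10.8 = 98.72 m³/s. P = γ·Q·ΔE = 9.81 × 98.72 × 9.033 = 8748 kW.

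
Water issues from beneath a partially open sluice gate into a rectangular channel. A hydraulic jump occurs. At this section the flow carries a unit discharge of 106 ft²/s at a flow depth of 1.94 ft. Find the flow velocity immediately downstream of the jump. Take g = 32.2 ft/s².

V₂ = 5.88 ft/s

V₁ = q/y₁ = 106/1.94 = 54.6 ft/s. Fr₁ = V₁/√(g·y₁) = 54.6/√(32.2×1.94) = 6.91.
Bélanger equation: y₂/y₁ = ½[√(1 + 8Fr₁²) − 1] = ½[√383.3 − 1] = 9.29.
y₂ = 9.29 × 1.94 = 18.0 ft.
V₂ = q/y₂ = 106/18.0 = 5.88 ft/s.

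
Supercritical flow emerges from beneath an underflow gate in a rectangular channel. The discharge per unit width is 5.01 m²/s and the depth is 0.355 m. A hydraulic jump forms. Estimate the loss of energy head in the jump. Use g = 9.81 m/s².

ΔE = 6.79 m

V₁ = q/y₁ = 5.01/0.355 = 14.1 m/s. Fr₁ = V₁/√(g·y₁) = 14.1/√(9.81×0.355) = 7.56.
Sequent-depth ratio: y₂/y₁ = ½[√(1 + 8Fr₁²) − 1] = ½[√458.5 − 1] = 10.2.
y₂ = 10.2 × 0.355 = 3.62 m.
V₂ = q/y₂ = 5.01/3.62 = 1.38 m/s. E₁ = y₁ + V₁²/2g = 10.5 m; E₂ = y₂ + V₂²/2g = 3.72 m. ΔE = E₁ − E₂ = 6.79 m.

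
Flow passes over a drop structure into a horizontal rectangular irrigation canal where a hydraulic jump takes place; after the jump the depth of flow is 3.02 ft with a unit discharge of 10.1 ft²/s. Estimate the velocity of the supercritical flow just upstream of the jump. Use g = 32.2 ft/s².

V₂ = q/y₂ = 10.1/3.02 = 3.34 ft/s; Fr₂ = V₂/√(g·y₂) = 0.339.
The Bélanger relation is symmetric: y₁/y₂ = ½[√(1 + 8Fr₂²) − 1] = ½[√1.920 − 1] = 0.193.
y₁ = 0.193 × 3.02 = 0.582 ft.
V₁ = q/y₁ = 10.1/0.582 = 17.3 ft/s.

V₁ = 17.3 ft/s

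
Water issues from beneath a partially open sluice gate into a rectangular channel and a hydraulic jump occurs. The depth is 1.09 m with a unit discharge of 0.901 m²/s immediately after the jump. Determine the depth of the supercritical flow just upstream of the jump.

y₁ = 0.125 m

V₂ = q/y₂ = 0.901/1.09 = 0.827 m/s; Fr₂ = V₂/√(g·y₂) = 0.253.
Applying the sequent-depth relation in reverse, y₁/y₂ = ½[√(1 + 8Fr₂²) − 1] = ½[√1.511 − 1] = 0.115.
y₁ = 0.115 × 1.09 = 0.125 m.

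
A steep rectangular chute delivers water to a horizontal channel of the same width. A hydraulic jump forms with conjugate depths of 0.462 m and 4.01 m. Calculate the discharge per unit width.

q = 6.37 m²/s

For a rectangular channel the momentum equation gives q² = ½·g·y₁·y₂·(y₁ + y₂) = ½×9.81×0.462×4.01×4.47 = 40.6.
q = √40.6 = 6.37 m²/s.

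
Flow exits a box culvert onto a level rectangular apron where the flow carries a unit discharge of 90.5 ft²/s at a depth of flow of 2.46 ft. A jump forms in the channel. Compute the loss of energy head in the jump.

ΔE = 9.54 ft

V₁ = q/y₁ = 90.5/2.46 = 36.8 ft/s. Fr₁ = V₁/√(g·y₁) = 36.8/√(32.2×2.46) = 4.13.
Bélanger equation: y₂/y₁ = ½[√(1 + 8Fr₁²) − 1] = ½[√137.7 − 1] = 5.37.
y₂ = 5.37 × 2.46 = 13.2 ft.
Head loss: ΔE = (y₂ − y₁)³/(4y₁y₂) = (13.2 − 2.46)³/(4×2.46×13.2) = 1240/130 = 9.54 ft.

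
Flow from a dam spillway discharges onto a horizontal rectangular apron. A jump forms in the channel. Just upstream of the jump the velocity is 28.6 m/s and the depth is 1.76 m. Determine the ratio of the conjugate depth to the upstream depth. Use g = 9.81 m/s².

y₂/y₁ = 9.25

Fr₁ = V₁/√(g·y₁) = 28.6/√(9.81×1.76) = 6.88.
By Bélanger, y₂/y₁ = ½[√(1 + 8Fr₁²) − 1] = ½[√380.0 − 1] = 9.25.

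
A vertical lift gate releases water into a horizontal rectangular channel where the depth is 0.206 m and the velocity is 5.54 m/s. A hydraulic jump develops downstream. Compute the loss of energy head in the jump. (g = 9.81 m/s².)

ΔE = 0.672 m

Fr₁ = V₁/√(g·y₁) = 5.54/√(9.81×0.206) = 3.90.
By Bélanger, y₂/y₁ = ½[√(1 + 8Fr₁²) − 1] = ½[√122.5 − 1] = 5.03.
y₂ = 5.03 × 0.206 = 1.04 m.
Head loss: ΔE = (y₂ − y₁)³/(4y₁y₂) = (1.04 − 0.206)³/(4×0.206×1.04) = 0.574/0.854 = 0.672 m.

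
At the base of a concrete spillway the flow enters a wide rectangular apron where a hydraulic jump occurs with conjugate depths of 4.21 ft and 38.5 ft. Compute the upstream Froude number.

Fr₁ = 6.81

For a rectangular channel the momentum equation gives q² = ½·g·y₁·y₂·(y₁ + y₂) = ½×32.2×4.21×38.5×42.7 = 111455.
q = √111455 = 334 ft²/s.
V₁ = q/y₁ = 79.3 ft/s; Fr₁ = V₁/√(g·y₁) = 6.81.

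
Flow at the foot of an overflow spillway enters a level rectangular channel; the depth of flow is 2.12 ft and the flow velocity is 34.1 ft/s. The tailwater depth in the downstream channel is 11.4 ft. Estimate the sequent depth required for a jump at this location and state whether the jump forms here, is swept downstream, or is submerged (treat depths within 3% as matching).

Fr₁ = V₁/√(g·y₁) = 34.1/√(32.2×2.12) = 4.13.
Bélanger equation: y₂/y₁ = ½[√(1 + 8Fr₁²) − 1] = ½[√137.3 − 1] = 5.36.
y₂ = 5.36 × 2.12 = 11.4 ft.
Tailwater y_tw = 11.4 ft: y_tw ≈ y₂, so the jump forms here.

y₂ = 11.4 ft; the jump forms here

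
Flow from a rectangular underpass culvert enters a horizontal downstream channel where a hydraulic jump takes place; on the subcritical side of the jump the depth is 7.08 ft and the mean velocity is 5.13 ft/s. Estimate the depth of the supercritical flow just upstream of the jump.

Fr₂ = V₂/√(g·y₂) = 5.13/√(32.2×7.08) = 0.340.
Applying the sequent-depth relation in reverse, y₁/y₂ = ½[√(1 + 8Fr₂²) − 1] = ½[√1.923 − 1] = 0.193.
y₁ = 0.193 × 7.08 = 1.37 ft.

y₁ = 1.37 ft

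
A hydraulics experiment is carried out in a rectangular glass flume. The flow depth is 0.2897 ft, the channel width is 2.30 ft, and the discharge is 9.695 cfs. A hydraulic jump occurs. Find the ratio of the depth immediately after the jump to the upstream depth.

y₂/y₁ = 6.256

q = Q/b = 9.695/2.30 = 4.215 ft²/s; V₁ = q/y₁ = 14.55 ft/s. Fr₁ = V₁/√(g·y₁) = 4.764.
Conjugate-depth relation: y₂/y₁ = ½[√(1 + 8Fr₁²) − 1] = ½[√182.56 − 1] = 6.256.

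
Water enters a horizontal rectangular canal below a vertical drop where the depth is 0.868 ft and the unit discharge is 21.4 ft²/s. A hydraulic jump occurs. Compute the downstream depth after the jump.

y₂ = 5.31 ft

V₁ = q/y₁ = 21.4/0.868 = 24.7 ft/s. Fr₁ = V₁/√(g·y₁) = 24.7/√(32.2×0.868) = 4.66.
By Bélanger, y₂/y₁ = ½[√(1 + 8Fr₁²) − 1] = ½[√175.0 − 1] = 6.11.
y₂ = 6.11 × 0.868 = 5.31 ft.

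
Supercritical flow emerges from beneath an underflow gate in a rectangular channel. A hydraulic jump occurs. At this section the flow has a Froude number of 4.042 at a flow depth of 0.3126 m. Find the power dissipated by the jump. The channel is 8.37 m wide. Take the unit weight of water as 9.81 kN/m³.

P = 206.3 kW

Fr₁ = 4.042 (given).
Conjugate-depth relation: y₂/y₁ = ½[√(1 + 8Fr₁²) − 1] = ½[√131.70 − 1] = 5.238.
y₂ = 5.238 × 0.3126 = 1.637 m.
V₁ = Fr₁·√(g·y₁) = 4.042×√(9.81×0.3126) = 7.078 m/s; q = V₁·y₁ = 2.213 m²/s. V₂ = q/y₂ = 2.213/1.637 = 1.351 m/s. E₁ = y₁ + V₁²/2g = 2.866 m; E₂ = y₂ + V₂²/2g = 1.730 m. ΔE = E₁ − E₂ = 1.136 m.
Q = q·b = 2.213 × 8.37 = 18.52 m³/s. P = γ·Q·ΔE = 9.81 × 18.52 × 1.136 = 206.3 kW.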